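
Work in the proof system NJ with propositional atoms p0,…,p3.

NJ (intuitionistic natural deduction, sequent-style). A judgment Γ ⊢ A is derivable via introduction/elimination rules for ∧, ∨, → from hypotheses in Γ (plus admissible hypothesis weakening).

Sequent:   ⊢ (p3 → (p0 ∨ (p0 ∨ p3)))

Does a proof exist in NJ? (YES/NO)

Derivation trace:
[→I]  ⊢ (p3 → (p0 ∨ (p0 ∨ p3)))
  [∨I₂] p3 ⊢ (p0 ∨ (p0 ∨ p3))
    [∨I₂] p3 ⊢ (p0 ∨ p3)
      [Ax] p3 ⊢ p3

Result: YES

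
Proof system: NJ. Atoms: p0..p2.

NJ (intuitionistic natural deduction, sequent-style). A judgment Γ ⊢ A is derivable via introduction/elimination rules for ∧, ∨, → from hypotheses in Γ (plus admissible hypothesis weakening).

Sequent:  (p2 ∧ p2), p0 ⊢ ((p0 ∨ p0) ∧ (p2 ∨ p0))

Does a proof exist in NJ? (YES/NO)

Proof tree:
[∧I] (p2 ∧ p2), p0 ⊢ ((p0 ∨ p0) ∧ (p2 ∨ p0))
  [∨I₁] p0, (p2 ∧ p2) ⊢ (p0 ∨ p0)
    [Wk] p0, (p2 ∧ p2) ⊢ p0
      [Ax] p0 ⊢ p0
  [∨I₂] p0 ⊢ (p2 ∨ p0)
    [Ax] p0 ⊢ p0

Result: YES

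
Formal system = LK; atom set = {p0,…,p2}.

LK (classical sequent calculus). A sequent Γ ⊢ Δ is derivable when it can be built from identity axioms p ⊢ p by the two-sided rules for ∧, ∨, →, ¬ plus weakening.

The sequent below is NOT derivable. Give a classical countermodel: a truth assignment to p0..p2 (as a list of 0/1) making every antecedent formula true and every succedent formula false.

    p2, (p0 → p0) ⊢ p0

Truth-table refutation:
  v=000: Γ:[p2=F, (p0 → p0)=T] Δ:[p0=F] refutes=False
  v=001: Γ:[p2=T, (p0 → p0)=T] Δ:[p0=F] refutes=True  ← countermodel

Result: [0, 0, 1]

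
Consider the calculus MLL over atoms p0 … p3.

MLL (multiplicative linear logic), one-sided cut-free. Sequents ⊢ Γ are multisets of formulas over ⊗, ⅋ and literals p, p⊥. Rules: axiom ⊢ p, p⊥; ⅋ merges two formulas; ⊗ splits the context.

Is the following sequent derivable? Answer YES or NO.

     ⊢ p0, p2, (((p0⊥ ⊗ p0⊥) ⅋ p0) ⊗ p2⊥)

Derivation (root first):
[⊗]  ⊢ p0, p2, (((p0⊥ ⊗ p0⊥) ⅋ p0) ⊗ p2⊥)
  [⅋]  ⊢ p0, ((p0⊥ ⊗ p0⊥) ⅋ p0)
    [⊗]  ⊢ p0, p0, (p0⊥ ⊗ p0⊥)
      [Ax]  ⊢ p0, p0⊥
      [Ax]  ⊢ p0, p0⊥
  [Ax]  ⊢ p2, p2⊥

Result: YES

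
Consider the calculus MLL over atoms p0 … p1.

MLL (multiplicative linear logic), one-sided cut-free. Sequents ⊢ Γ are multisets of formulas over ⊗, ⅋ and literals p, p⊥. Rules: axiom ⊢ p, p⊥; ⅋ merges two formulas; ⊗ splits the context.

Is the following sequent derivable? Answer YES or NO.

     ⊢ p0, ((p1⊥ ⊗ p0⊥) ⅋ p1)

Derivation trace:
[⅋]  ⊢ p0, ((p1⊥ ⊗ p0⊥) ⅋ p1)
  [⊗]  ⊢ p1, p0, (p1⊥ ⊗ p0⊥)
    [Ax]  ⊢ p1, p1⊥
    [Ax]  ⊢ p0, p0⊥

Result: YES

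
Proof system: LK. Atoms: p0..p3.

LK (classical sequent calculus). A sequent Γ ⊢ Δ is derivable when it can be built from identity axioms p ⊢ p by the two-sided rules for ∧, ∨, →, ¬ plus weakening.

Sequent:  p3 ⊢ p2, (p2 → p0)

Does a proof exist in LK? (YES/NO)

Proof tree:
[WL] p3 ⊢ p2, (p2 → p0)
  [→R]  ⊢ p2, (p2 → p0)
    [WR] p2 ⊢ p2, p0
      [Ax] p2 ⊢ p2

Result: YES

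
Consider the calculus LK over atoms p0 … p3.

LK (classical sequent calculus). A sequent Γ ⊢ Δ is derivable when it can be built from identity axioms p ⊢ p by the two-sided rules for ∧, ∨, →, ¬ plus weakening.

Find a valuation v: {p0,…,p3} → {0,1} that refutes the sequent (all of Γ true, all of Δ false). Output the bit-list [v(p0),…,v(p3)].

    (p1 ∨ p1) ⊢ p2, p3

Enumerate valuations to refute Γ ⊢ Δ:
  v=0000: Γ:[(p1 ∨ p1)=F] Δ:[p2=F, p3=F] refutes=False
  v=0001: Γ:[(p1 ∨ p1)=F] Δ:[p2=F, p3=T] refutes=False
  v=0010: Γ:[(p1 ∨ p1)=F] Δ:[p2=T, p3=F] refutes=False
  v=0011: Γ:[(p1 ∨ p1)=F] Δ:[p2=T, p3=T] refutes=False
  v=0100: Γ:[(p1 ∨ p1)=T] Δ:[p2=F, p3=F] refutes=True  ← countermodel

Result: [0, 1, 0, 0]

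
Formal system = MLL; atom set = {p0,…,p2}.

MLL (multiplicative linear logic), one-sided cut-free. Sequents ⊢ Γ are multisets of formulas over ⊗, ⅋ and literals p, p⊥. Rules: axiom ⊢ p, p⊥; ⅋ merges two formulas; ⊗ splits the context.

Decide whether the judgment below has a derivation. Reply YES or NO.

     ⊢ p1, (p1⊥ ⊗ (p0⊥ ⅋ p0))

Proof tree:
[⊗]  ⊢ p1, (p1⊥ ⊗ (p0⊥ ⅋ p0))
  [Ax]  ⊢ p1, p1⊥
  [⅋]  ⊢ (p0⊥ ⅋ p0)
    [Ax]  ⊢ p0, p0⊥

Result: YES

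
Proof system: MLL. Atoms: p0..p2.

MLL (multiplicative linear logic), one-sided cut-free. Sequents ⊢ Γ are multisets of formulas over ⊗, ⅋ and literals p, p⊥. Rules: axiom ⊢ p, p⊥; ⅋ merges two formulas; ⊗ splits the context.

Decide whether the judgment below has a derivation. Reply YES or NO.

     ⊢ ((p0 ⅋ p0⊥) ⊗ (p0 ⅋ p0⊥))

Derivation (root first):
[⊗]  ⊢ ((p0 ⅋ p0⊥) ⊗ (p0 ⅋ p0⊥))
  [⅋]  ⊢ (p0 ⅋ p0⊥)
    [Ax]  ⊢ p0, p0⊥
  [⅋]  ⊢ (p0 ⅋ p0⊥)
    [Ax]  ⊢ p0, p0⊥

Result: YES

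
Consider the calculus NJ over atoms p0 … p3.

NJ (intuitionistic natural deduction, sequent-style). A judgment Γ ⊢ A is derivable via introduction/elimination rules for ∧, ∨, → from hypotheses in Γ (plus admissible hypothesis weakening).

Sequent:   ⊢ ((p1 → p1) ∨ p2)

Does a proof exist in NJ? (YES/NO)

Derivation (root first):
[∨I₁]  ⊢ ((p1 → p1) ∨ p2)
  [→I]  ⊢ (p1 → p1)
    [Ax] p1 ⊢ p1

Result: YES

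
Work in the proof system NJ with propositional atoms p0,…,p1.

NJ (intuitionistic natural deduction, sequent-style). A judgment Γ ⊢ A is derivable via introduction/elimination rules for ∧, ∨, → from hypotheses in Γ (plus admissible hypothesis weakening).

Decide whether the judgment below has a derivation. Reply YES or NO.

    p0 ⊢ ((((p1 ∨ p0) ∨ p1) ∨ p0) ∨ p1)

Derivation (root first):
[∨I₁] p0 ⊢ ((((p1 ∨ p0) ∨ p1) ∨ p0) ∨ p1)
  [∨I₁] p0 ⊢ (((p1 ∨ p0) ∨ p1) ∨ p0)
    [∨I₁] p0 ⊢ ((p1 ∨ p0) ∨ p1)
      [∨I₂] p0 ⊢ (p1 ∨ p0)
        [Ax] p0 ⊢ p0

Result: YES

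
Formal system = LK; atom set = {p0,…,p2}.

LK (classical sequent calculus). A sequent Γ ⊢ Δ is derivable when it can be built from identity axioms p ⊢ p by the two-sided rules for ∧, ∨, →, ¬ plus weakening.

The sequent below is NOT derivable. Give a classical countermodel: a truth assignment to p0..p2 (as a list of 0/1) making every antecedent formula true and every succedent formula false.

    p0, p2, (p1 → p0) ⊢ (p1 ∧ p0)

Search for a countermodel by truth-table:
  v=000: Γ:[p0=F, p2=F, (p1 → p0)=T] Δ:[(p1 ∧ p0)=F] refutes=False
  v=001: Γ:[p0=F, p2=T, (p1 → p0)=T] Δ:[(p1 ∧ p0)=F] refutes=False
  v=010: Γ:[p0=F, p2=F, (p1 → p0)=F] Δ:[(p1 ∧ p0)=F] refutes=False
  v=011: Γ:[p0=F, p2=T, (p1 → p0)=F] Δ:[(p1 ∧ p0)=F] refutes=False
  v=100: Γ:[p0=T, p2=F, (p1 → p0)=T] Δ:[(p1 ∧ p0)=F] refutes=False
  v=101: Γ:[p0=T, p2=T, (p1 → p0)=T] Δ:[(p1 ∧ p0)=F] refutes=True  ← countermodel

Result: [1, 0, 1]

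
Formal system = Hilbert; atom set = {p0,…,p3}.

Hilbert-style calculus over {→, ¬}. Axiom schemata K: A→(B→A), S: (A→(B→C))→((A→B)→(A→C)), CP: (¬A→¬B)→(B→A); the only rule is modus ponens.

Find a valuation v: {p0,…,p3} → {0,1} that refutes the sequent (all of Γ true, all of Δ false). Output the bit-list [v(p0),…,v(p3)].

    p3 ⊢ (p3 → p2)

Enumerate valuations to refute Γ ⊢ Δ:
  v=0000: Γ:[p3=F] Δ:[(p3 → p2)=T] refutes=False
  v=0001: Γ:[p3=T] Δ:[(p3 → p2)=F] refutes=True  ← countermodel

Result: [0, 0, 0, 1]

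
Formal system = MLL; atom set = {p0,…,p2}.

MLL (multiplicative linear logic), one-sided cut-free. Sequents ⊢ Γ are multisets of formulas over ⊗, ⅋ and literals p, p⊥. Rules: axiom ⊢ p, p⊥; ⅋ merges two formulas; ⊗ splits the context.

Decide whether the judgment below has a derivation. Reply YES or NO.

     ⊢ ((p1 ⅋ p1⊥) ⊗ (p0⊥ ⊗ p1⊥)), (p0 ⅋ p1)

Derivation (root first):
[⅋]  ⊢ ((p1 ⅋ p1⊥) ⊗ (p0⊥ ⊗ p1⊥)), (p0 ⅋ p1)
  [⊗]  ⊢ p0, p1, ((p1 ⅋ p1⊥) ⊗ (p0⊥ ⊗ p1⊥))
    [⅋]  ⊢ (p1 ⅋ p1⊥)
      [Ax]  ⊢ p1, p1⊥
    [⊗]  ⊢ p0, p1, (p0⊥ ⊗ p1⊥)
      [Ax]  ⊢ p0, p0⊥
      [Ax]  ⊢ p1, p1⊥

Result: YES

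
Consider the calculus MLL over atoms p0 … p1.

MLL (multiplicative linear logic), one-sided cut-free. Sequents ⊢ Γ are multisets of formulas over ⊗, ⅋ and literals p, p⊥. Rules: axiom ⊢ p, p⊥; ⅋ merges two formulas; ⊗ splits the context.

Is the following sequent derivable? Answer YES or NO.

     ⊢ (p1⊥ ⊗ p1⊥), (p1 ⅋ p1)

Derivation trace:
[⅋]  ⊢ (p1⊥ ⊗ p1⊥), (p1 ⅋ p1)
  [⊗]  ⊢ p1, p1, (p1⊥ ⊗ p1⊥)
    [Ax]  ⊢ p1, p1⊥
    [Ax]  ⊢ p1, p1⊥

Result: YES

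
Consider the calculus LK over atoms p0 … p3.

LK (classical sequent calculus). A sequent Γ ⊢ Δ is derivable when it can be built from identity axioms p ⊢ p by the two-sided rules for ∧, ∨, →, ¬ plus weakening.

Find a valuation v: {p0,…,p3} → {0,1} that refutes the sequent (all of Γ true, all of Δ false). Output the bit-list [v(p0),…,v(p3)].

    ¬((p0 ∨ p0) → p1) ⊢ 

Truth-table refutation:
  v=0000: Γ:[¬((p0 ∨ p0) → p1)=F] Δ:[] refutes=False
  v=0001: Γ:[¬((p0 ∨ p0) → p1)=F] Δ:[] refutes=False
  v=0010: Γ:[¬((p0 ∨ p0) → p1)=F] Δ:[] refutes=False
  v=0011: Γ:[¬((p0 ∨ p0) → p1)=F] Δ:[] refutes=False
  v=0100: Γ:[¬((p0 ∨ p0) → p1)=F] Δ:[] refutes=False
  v=0101: Γ:[¬((p0 ∨ p0) → p1)=F] Δ:[] refutes=False
  v=0110: Γ:[¬((p0 ∨ p0) → p1)=F] Δ:[] refutes=False
  v=0111: Γ:[¬((p0 ∨ p0) → p1)=F] Δ:[] refutes=False
  v=1000: Γ:[¬((p0 ∨ p0) → p1)=T] Δ:[] refutes=True  ← countermodel

Result: [1, 0, 0, 0]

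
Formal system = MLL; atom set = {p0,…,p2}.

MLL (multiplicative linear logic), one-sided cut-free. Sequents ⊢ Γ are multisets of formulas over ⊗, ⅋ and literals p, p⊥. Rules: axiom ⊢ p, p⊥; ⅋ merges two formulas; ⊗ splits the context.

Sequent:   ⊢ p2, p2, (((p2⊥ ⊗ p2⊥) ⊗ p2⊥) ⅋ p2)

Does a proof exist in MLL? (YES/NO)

Derivation (root first):
[⅋]  ⊢ p2, p2, (((p2⊥ ⊗ p2⊥) ⊗ p2⊥) ⅋ p2)
  [⊗]  ⊢ p2, p2, p2, ((p2⊥ ⊗ p2⊥) ⊗ p2⊥)
    [⊗]  ⊢ p2, p2, (p2⊥ ⊗ p2⊥)
      [Ax]  ⊢ p2, p2⊥
      [Ax]  ⊢ p2, p2⊥
    [Ax]  ⊢ p2, p2⊥

Result: YES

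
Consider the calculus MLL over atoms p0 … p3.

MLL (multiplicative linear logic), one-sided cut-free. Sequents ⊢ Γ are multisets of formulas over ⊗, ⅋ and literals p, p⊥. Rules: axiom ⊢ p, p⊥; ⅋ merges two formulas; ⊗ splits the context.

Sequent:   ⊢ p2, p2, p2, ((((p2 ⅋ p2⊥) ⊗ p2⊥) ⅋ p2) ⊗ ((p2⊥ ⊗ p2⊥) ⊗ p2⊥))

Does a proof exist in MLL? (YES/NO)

Proof tree:
[⊗]  ⊢ p2, p2, p2, ((((p2 ⅋ p2⊥) ⊗ p2⊥) ⅋ p2) ⊗ ((p2⊥ ⊗ p2⊥) ⊗ p2⊥))
  [⅋]  ⊢ (((p2 ⅋ p2⊥) ⊗ p2⊥) ⅋ p2)
    [⊗]  ⊢ p2, ((p2 ⅋ p2⊥) ⊗ p2⊥)
      [⅋]  ⊢ (p2 ⅋ p2⊥)
        [Ax]  ⊢ p2, p2⊥
      [Ax]  ⊢ p2, p2⊥
  [⊗]  ⊢ p2, p2, p2, ((p2⊥ ⊗ p2⊥) ⊗ p2⊥)
    [⊗]  ⊢ p2, p2, (p2⊥ ⊗ p2⊥)
      [Ax]  ⊢ p2, p2⊥
      [Ax]  ⊢ p2, p2⊥
    [Ax]  ⊢ p2, p2⊥

Result: YES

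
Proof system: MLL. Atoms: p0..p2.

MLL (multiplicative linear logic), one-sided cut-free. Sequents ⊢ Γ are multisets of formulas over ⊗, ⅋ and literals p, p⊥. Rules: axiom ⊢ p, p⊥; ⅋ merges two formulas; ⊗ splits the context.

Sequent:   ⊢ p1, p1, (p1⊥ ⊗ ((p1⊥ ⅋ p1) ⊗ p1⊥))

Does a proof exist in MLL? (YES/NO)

Proof tree:
[⊗]  ⊢ p1, p1, (p1⊥ ⊗ ((p1⊥ ⅋ p1) ⊗ p1⊥))
  [Ax]  ⊢ p1, p1⊥
  [⊗]  ⊢ p1, ((p1⊥ ⅋ p1) ⊗ p1⊥)
    [⅋]  ⊢ (p1⊥ ⅋ p1)
      [Ax]  ⊢ p1, p1⊥
    [Ax]  ⊢ p1, p1⊥

Result: YES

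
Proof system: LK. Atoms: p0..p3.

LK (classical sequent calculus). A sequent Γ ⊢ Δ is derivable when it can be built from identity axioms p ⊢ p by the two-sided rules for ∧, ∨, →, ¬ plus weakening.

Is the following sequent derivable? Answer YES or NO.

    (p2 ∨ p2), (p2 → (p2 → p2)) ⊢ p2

Derivation (root first):
[→L] (p2 ∨ p2), (p2 → (p2 → p2)) ⊢ p2
  [∨L] (p2 ∨ p2) ⊢ p2
    [Ax] p2 ⊢ p2
    [Ax] p2 ⊢ p2
  [→L] (p2 ∨ p2), (p2 → p2) ⊢ p2
    [∨L] (p2 ∨ p2) ⊢ p2
      [Ax] p2 ⊢ p2
      [Ax] p2 ⊢ p2
    [Ax] p2 ⊢ p2

Result: YES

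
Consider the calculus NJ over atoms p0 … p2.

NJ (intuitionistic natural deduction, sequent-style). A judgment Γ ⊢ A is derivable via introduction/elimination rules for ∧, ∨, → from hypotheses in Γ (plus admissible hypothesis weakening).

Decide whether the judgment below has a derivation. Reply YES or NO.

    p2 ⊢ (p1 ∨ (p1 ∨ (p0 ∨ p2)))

Derivation trace:
[∨I₂] p2 ⊢ (p1 ∨ (p1 ∨ (p0 ∨ p2)))
  [∨I₂] p2 ⊢ (p1 ∨ (p0 ∨ p2))
    [∨I₂] p2 ⊢ (p0 ∨ p2)
      [Ax] p2 ⊢ p2

Result: YES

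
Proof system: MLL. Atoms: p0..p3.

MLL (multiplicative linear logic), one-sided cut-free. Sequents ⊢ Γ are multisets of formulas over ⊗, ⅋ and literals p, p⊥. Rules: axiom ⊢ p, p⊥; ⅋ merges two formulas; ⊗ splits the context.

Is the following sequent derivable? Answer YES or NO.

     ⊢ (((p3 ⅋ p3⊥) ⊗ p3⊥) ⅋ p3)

Derivation (root first):
[⅋]  ⊢ (((p3 ⅋ p3⊥) ⊗ p3⊥) ⅋ p3)
  [⊗]  ⊢ p3, ((p3 ⅋ p3⊥) ⊗ p3⊥)
    [⅋]  ⊢ (p3 ⅋ p3⊥)
      [Ax]  ⊢ p3, p3⊥
    [Ax]  ⊢ p3, p3⊥

Result: YES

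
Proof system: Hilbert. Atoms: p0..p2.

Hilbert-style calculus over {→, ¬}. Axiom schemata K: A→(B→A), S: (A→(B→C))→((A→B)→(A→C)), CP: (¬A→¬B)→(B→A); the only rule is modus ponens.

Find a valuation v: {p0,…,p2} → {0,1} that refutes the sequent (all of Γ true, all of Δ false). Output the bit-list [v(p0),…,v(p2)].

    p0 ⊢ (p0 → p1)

Search for a countermodel by truth-table:
  v=000: Γ:[p0=F] Δ:[(p0 → p1)=T] refutes=False
  v=001: Γ:[p0=F] Δ:[(p0 → p1)=T] refutes=False
  v=010: Γ:[p0=F] Δ:[(p0 → p1)=T] refutes=False
  v=011: Γ:[p0=F] Δ:[(p0 → p1)=T] refutes=False
  v=100: Γ:[p0=T] Δ:[(p0 → p1)=F] refutes=True  ← countermodel

Result: [1, 0, 0]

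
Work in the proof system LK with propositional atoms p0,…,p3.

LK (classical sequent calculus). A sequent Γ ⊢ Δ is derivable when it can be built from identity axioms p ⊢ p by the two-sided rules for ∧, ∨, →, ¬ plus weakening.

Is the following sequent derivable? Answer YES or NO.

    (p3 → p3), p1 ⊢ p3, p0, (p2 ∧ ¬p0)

Enumerate valuations to refute Γ ⊢ Δ:
  v=0000: Γ:[(p3 → p3)=T, p1=F] Δ:[p3=F, p0=F, (p2 ∧ ¬p0)=F] refutes=False
  v=0001: Γ:[(p3 → p3)=T, p1=F] Δ:[p3=T, p0=F, (p2 ∧ ¬p0)=F] refutes=False
  v=0010: Γ:[(p3 → p3)=T, p1=F] Δ:[p3=F, p0=F, (p2 ∧ ¬p0)=T] refutes=False
  v=0011: Γ:[(p3 → p3)=T, p1=F] Δ:[p3=T, p0=F, (p2 ∧ ¬p0)=T] refutes=False
  v=0100: Γ:[(p3 → p3)=T, p1=T] Δ:[p3=F, p0=F, (p2 ∧ ¬p0)=F] refutes=True  ← countermodel

Result: NO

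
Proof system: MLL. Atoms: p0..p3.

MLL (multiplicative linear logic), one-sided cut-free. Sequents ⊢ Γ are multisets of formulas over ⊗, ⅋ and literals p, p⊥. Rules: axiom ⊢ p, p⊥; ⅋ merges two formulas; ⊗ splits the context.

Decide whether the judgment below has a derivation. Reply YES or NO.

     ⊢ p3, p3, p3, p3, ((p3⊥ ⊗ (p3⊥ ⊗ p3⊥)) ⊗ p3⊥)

Derivation trace:
[⊗]  ⊢ p3, p3, p3, p3, ((p3⊥ ⊗ (p3⊥ ⊗ p3⊥)) ⊗ p3⊥)
  [⊗]  ⊢ p3, p3, p3, (p3⊥ ⊗ (p3⊥ ⊗ p3⊥))
    [Ax]  ⊢ p3, p3⊥
    [⊗]  ⊢ p3, p3, (p3⊥ ⊗ p3⊥)
      [Ax]  ⊢ p3, p3⊥
      [Ax]  ⊢ p3, p3⊥
  [Ax]  ⊢ p3, p3⊥

Result: YES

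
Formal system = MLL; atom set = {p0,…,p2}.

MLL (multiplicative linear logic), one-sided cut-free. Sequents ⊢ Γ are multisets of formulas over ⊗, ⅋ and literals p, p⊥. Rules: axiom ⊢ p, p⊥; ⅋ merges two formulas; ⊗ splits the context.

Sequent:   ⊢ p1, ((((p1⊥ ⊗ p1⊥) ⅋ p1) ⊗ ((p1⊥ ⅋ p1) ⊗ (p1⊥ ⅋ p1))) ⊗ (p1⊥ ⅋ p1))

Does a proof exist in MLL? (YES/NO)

Derivation (root first):
[⊗]  ⊢ p1, ((((p1⊥ ⊗ p1⊥) ⅋ p1) ⊗ ((p1⊥ ⅋ p1) ⊗ (p1⊥ ⅋ p1))) ⊗ (p1⊥ ⅋ p1))
  [⊗]  ⊢ p1, (((p1⊥ ⊗ p1⊥) ⅋ p1) ⊗ ((p1⊥ ⅋ p1) ⊗ (p1⊥ ⅋ p1)))
    [⅋]  ⊢ p1, ((p1⊥ ⊗ p1⊥) ⅋ p1)
      [⊗]  ⊢ p1, p1, (p1⊥ ⊗ p1⊥)
        [Ax]  ⊢ p1, p1⊥
        [Ax]  ⊢ p1, p1⊥
    [⊗]  ⊢ ((p1⊥ ⅋ p1) ⊗ (p1⊥ ⅋ p1))
      [⅋]  ⊢ (p1⊥ ⅋ p1)
        [Ax]  ⊢ p1, p1⊥
      [⅋]  ⊢ (p1⊥ ⅋ p1)
        [Ax]  ⊢ p1, p1⊥
  [⅋]  ⊢ (p1⊥ ⅋ p1)
    [Ax]  ⊢ p1, p1⊥

Result: YES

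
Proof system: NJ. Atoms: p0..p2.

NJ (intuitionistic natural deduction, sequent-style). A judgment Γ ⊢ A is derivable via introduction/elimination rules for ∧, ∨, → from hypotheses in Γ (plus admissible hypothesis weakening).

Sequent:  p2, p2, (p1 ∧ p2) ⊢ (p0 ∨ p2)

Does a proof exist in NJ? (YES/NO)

Derivation trace:
[Wk] p2, p2, (p1 ∧ p2) ⊢ (p0 ∨ p2)
  [Wk] p2, p2 ⊢ (p0 ∨ p2)
    [∨I₂] p2 ⊢ (p0 ∨ p2)
      [Ax] p2 ⊢ p2

Result: YES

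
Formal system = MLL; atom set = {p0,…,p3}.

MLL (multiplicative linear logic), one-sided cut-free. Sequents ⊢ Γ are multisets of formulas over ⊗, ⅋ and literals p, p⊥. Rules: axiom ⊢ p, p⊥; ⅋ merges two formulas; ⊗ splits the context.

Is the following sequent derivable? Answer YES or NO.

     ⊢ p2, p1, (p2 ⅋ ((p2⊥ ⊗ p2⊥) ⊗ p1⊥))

Proof tree:
[⅋]  ⊢ p2, p1, (p2 ⅋ ((p2⊥ ⊗ p2⊥) ⊗ p1⊥))
  [⊗]  ⊢ p2, p2, p1, ((p2⊥ ⊗ p2⊥) ⊗ p1⊥)
    [⊗]  ⊢ p2, p2, (p2⊥ ⊗ p2⊥)
      [Ax]  ⊢ p2, p2⊥
      [Ax]  ⊢ p2, p2⊥
    [Ax]  ⊢ p1, p1⊥

Result: YES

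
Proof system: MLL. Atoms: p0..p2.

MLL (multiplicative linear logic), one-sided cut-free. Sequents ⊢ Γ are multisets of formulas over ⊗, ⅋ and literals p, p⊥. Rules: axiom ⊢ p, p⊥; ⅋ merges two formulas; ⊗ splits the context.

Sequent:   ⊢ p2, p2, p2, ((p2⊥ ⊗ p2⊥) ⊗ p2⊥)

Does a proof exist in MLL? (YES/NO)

Derivation trace:
[⊗]  ⊢ p2, p2, p2, ((p2⊥ ⊗ p2⊥) ⊗ p2⊥)
  [⊗]  ⊢ p2, p2, (p2⊥ ⊗ p2⊥)
    [Ax]  ⊢ p2, p2⊥
    [Ax]  ⊢ p2, p2⊥
  [Ax]  ⊢ p2, p2⊥

Result: YES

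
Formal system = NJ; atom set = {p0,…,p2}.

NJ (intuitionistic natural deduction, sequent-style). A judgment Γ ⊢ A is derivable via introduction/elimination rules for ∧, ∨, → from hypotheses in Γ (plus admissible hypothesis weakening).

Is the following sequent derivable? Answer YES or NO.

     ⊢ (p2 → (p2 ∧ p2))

Derivation (root first):
[→I]  ⊢ (p2 → (p2 ∧ p2))
  [∧I] p2 ⊢ (p2 ∧ p2)
    [Ax] p2 ⊢ p2
    [Ax] p2 ⊢ p2

Result: YES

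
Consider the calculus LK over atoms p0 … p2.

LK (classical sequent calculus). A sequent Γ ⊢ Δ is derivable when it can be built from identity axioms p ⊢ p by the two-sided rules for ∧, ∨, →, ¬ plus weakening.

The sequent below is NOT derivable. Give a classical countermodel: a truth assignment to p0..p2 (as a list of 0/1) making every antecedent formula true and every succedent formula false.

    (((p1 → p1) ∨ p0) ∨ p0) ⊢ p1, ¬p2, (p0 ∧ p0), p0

Search for a countermodel by truth-table:
  v=000: Γ:[(((p1 → p1) ∨ p0) ∨ p0)=T] Δ:[p1=F, ¬p2=T, (p0 ∧ p0)=F, p0=F] refutes=False
  v=001: Γ:[(((p1 → p1) ∨ p0) ∨ p0)=T] Δ:[p1=F, ¬p2=F, (p0 ∧ p0)=F, p0=F] refutes=True  ← countermodel

Result: [0, 0, 1]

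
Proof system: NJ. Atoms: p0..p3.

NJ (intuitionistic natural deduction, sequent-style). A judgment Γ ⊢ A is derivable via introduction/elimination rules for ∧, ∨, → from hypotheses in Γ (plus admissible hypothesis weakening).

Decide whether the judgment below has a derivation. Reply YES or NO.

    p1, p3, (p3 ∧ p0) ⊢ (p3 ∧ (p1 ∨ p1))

Proof tree:
[∧I] p1, p3, (p3 ∧ p0) ⊢ (p3 ∧ (p1 ∨ p1))
  [Wk] p3, (p3 ∧ p0) ⊢ p3
    [Ax] p3 ⊢ p3
  [∨I₂] p1 ⊢ (p1 ∨ p1)
    [Ax] p1 ⊢ p1

Result: YES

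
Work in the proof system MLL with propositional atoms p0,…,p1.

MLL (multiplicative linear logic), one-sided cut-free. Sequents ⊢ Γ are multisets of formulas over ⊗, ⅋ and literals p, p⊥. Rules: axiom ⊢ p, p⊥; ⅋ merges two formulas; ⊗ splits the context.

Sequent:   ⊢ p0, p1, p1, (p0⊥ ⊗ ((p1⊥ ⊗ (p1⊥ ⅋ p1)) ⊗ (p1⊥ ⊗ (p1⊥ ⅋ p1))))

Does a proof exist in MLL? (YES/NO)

Derivation (root first):
[⊗]  ⊢ p0, p1, p1, (p0⊥ ⊗ ((p1⊥ ⊗ (p1⊥ ⅋ p1)) ⊗ (p1⊥ ⊗ (p1⊥ ⅋ p1))))
  [Ax]  ⊢ p0, p0⊥
  [⊗]  ⊢ p1, p1, ((p1⊥ ⊗ (p1⊥ ⅋ p1)) ⊗ (p1⊥ ⊗ (p1⊥ ⅋ p1)))
    [⊗]  ⊢ p1, (p1⊥ ⊗ (p1⊥ ⅋ p1))
      [Ax]  ⊢ p1, p1⊥
      [⅋]  ⊢ (p1⊥ ⅋ p1)
        [Ax]  ⊢ p1, p1⊥
    [⊗]  ⊢ p1, (p1⊥ ⊗ (p1⊥ ⅋ p1))
      [Ax]  ⊢ p1, p1⊥
      [⅋]  ⊢ (p1⊥ ⅋ p1)
        [Ax]  ⊢ p1, p1⊥

Result: YES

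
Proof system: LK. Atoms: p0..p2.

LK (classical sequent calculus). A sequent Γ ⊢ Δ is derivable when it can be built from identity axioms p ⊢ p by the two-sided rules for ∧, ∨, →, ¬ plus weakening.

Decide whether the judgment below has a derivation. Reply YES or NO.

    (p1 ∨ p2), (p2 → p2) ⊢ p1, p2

Derivation trace:
[→L] (p1 ∨ p2), (p2 → p2) ⊢ p1, p2
  [∨L] (p1 ∨ p2) ⊢ p1, p2
    [Ax] p1 ⊢ p1
    [Ax] p2 ⊢ p2
  [Ax] p2 ⊢ p2

Result: YES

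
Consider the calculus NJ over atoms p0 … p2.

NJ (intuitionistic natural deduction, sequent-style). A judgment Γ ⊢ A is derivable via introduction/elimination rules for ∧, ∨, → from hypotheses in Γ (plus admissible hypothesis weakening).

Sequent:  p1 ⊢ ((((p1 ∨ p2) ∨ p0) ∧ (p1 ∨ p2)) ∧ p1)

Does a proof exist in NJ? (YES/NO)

Derivation (root first):
[∧I] p1 ⊢ ((((p1 ∨ p2) ∨ p0) ∧ (p1 ∨ p2)) ∧ p1)
  [∧I] p1 ⊢ (((p1 ∨ p2) ∨ p0) ∧ (p1 ∨ p2))
    [∨I₁] p1 ⊢ ((p1 ∨ p2) ∨ p0)
      [∨I₁] p1 ⊢ (p1 ∨ p2)
        [Ax] p1 ⊢ p1
    [∨I₁] p1 ⊢ (p1 ∨ p2)
      [Ax] p1 ⊢ p1
  [Ax] p1 ⊢ p1

Result: YES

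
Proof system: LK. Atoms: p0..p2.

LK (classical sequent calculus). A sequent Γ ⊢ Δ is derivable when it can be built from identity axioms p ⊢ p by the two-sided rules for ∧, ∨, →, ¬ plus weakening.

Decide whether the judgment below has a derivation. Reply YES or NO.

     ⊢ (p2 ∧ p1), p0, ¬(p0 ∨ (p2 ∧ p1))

Proof tree:
[¬R]  ⊢ (p2 ∧ p1), p0, ¬(p0 ∨ (p2 ∧ p1))
  [∨L] (p0 ∨ (p2 ∧ p1)) ⊢ (p2 ∧ p1), p0
    [Ax] p0 ⊢ p0
    [∧L] (p2 ∧ p1) ⊢ (p2 ∧ p1)
      [∧R] p1, p2 ⊢ (p2 ∧ p1)
        [Ax] p2 ⊢ p2
        [Ax] p1 ⊢ p1

Result: YES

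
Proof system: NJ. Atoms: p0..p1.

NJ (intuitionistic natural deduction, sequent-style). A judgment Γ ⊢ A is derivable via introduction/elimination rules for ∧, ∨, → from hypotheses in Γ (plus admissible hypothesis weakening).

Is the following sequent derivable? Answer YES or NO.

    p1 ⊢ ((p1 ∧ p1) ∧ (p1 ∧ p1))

Derivation trace:
[∧I] p1 ⊢ ((p1 ∧ p1) ∧ (p1 ∧ p1))
  [∧I] p1 ⊢ (p1 ∧ p1)
    [Ax] p1 ⊢ p1
    [Ax] p1 ⊢ p1
  [∧I] p1 ⊢ (p1 ∧ p1)
    [Ax] p1 ⊢ p1
    [Ax] p1 ⊢ p1

Result: YES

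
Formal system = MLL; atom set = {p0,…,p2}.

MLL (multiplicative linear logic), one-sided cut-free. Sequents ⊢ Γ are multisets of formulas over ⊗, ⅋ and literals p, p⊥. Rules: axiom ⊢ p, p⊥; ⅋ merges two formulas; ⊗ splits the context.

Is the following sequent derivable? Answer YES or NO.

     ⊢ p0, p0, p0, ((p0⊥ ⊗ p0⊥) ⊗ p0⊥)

Derivation (root first):
[⊗]  ⊢ p0, p0, p0, ((p0⊥ ⊗ p0⊥) ⊗ p0⊥)
  [⊗]  ⊢ p0, p0, (p0⊥ ⊗ p0⊥)
    [Ax]  ⊢ p0, p0⊥
    [Ax]  ⊢ p0, p0⊥
  [Ax]  ⊢ p0, p0⊥

Result: YES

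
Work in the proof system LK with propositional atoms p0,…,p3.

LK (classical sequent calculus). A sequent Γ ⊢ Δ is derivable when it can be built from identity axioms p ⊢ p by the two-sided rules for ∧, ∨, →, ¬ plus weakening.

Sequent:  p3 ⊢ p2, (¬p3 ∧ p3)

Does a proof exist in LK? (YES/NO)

Search for a countermodel by truth-table:
  v=0000: Γ:[p3=F] Δ:[p2=F, (¬p3 ∧ p3)=F] refutes=False
  v=0001: Γ:[p3=T] Δ:[p2=F, (¬p3 ∧ p3)=F] refutes=True  ← countermodel

Result: NO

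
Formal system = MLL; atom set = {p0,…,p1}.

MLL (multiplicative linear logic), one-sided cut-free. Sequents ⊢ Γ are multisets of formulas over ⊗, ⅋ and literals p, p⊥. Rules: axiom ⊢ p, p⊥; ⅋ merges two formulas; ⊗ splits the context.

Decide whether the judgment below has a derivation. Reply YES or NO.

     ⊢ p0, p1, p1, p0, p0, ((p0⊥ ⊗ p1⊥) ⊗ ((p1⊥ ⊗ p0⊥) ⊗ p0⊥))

Derivation (root first):
[⊗]  ⊢ p0, p1, p1, p0, p0, ((p0⊥ ⊗ p1⊥) ⊗ ((p1⊥ ⊗ p0⊥) ⊗ p0⊥))
  [⊗]  ⊢ p0, p1, (p0⊥ ⊗ p1⊥)
    [Ax]  ⊢ p0, p0⊥
    [Ax]  ⊢ p1, p1⊥
  [⊗]  ⊢ p1, p0, p0, ((p1⊥ ⊗ p0⊥) ⊗ p0⊥)
    [⊗]  ⊢ p1, p0, (p1⊥ ⊗ p0⊥)
      [Ax]  ⊢ p1, p1⊥
      [Ax]  ⊢ p0, p0⊥
    [Ax]  ⊢ p0, p0⊥

Result: YES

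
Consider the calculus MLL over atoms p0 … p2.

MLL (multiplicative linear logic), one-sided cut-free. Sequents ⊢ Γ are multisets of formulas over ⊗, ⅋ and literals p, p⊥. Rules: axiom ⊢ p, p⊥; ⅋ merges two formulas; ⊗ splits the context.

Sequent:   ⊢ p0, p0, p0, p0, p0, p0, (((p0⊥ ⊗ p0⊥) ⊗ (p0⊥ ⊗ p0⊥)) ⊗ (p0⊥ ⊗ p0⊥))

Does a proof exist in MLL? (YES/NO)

Derivation trace:
[⊗]  ⊢ p0, p0, p0, p0, p0, p0, (((p0⊥ ⊗ p0⊥) ⊗ (p0⊥ ⊗ p0⊥)) ⊗ (p0⊥ ⊗ p0⊥))
  [⊗]  ⊢ p0, p0, p0, p0, ((p0⊥ ⊗ p0⊥) ⊗ (p0⊥ ⊗ p0⊥))
    [⊗]  ⊢ p0, p0, (p0⊥ ⊗ p0⊥)
      [Ax]  ⊢ p0, p0⊥
      [Ax]  ⊢ p0, p0⊥
    [⊗]  ⊢ p0, p0, (p0⊥ ⊗ p0⊥)
      [Ax]  ⊢ p0, p0⊥
      [Ax]  ⊢ p0, p0⊥
  [⊗]  ⊢ p0, p0, (p0⊥ ⊗ p0⊥)
    [Ax]  ⊢ p0, p0⊥
    [Ax]  ⊢ p0, p0⊥

Result: YES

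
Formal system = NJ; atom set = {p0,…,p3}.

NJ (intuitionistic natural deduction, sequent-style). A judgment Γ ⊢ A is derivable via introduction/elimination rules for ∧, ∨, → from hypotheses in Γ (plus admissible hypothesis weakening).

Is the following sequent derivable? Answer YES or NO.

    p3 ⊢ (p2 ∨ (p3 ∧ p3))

Derivation trace:
[∨I₂] p3 ⊢ (p2 ∨ (p3 ∧ p3))
  [∧I] p3 ⊢ (p3 ∧ p3)
    [Ax] p3 ⊢ p3
    [Ax] p3 ⊢ p3

Result: YES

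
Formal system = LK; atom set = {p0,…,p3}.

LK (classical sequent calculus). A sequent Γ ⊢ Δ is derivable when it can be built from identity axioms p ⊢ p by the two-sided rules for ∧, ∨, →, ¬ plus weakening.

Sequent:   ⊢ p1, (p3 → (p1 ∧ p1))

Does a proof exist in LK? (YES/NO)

Enumerate valuations to refute Γ ⊢ Δ:
  v=0000: Γ:[] Δ:[p1=F, (p3 → (p1 ∧ p1))=T] refutes=False
  v=0001: Γ:[] Δ:[p1=F, (p3 → (p1 ∧ p1))=F] refutes=True  ← countermodel

Result: NO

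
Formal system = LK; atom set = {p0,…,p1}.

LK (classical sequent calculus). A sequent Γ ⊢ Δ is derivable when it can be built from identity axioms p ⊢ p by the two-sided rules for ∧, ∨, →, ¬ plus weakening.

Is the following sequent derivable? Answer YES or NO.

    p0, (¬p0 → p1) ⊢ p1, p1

Search for a countermodel by truth-table:
  v=00: Γ:[p0=F, (¬p0 → p1)=F] Δ:[p1=F, p1=F] refutes=False
  v=01: Γ:[p0=F, (¬p0 → p1)=T] Δ:[p1=T, p1=T] refutes=False
  v=10: Γ:[p0=T, (¬p0 → p1)=T] Δ:[p1=F, p1=F] refutes=True  ← countermodel

Result: NO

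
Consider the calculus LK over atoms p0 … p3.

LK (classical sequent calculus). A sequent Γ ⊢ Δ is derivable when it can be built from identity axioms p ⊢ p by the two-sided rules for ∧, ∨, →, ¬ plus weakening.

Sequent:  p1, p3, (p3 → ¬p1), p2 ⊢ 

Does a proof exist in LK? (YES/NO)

Derivation trace:
[WL] p1, p3, (p3 → ¬p1), p2 ⊢ 
  [→L] p1, p3, (p3 → ¬p1) ⊢ 
    [Ax] p3 ⊢ p3
    [¬L] p1, ¬p1 ⊢ 
      [Ax] p1 ⊢ p1

Result: YES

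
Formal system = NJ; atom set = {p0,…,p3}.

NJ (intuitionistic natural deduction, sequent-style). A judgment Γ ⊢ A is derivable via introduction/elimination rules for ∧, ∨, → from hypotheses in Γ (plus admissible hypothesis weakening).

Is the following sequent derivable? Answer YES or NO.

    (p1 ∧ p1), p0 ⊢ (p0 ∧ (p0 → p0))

Proof tree:
[∧I] (p1 ∧ p1), p0 ⊢ (p0 ∧ (p0 → p0))
  [Ax] p0 ⊢ p0
  [→I] (p1 ∧ p1) ⊢ (p0 → p0)
    [Wk] p0, (p1 ∧ p1) ⊢ p0
      [Ax] p0 ⊢ p0

Result: YES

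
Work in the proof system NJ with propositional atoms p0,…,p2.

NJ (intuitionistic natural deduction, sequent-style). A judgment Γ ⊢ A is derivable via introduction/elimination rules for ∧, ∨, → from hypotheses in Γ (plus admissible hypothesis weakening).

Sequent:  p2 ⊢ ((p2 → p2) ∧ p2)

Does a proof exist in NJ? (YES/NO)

Derivation trace:
[∧I] p2 ⊢ ((p2 → p2) ∧ p2)
  [→I]  ⊢ (p2 → p2)
    [Ax] p2 ⊢ p2
  [Ax] p2 ⊢ p2

Result: YES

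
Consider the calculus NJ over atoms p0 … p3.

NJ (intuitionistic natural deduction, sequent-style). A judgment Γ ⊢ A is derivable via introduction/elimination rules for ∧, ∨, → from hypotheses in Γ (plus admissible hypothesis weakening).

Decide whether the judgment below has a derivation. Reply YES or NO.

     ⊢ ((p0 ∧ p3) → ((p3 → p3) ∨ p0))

Derivation (root first):
[→I]  ⊢ ((p0 ∧ p3) → ((p3 → p3) ∨ p0))
  [∨I₁] (p0 ∧ p3) ⊢ ((p3 → p3) ∨ p0)
    [Wk] (p0 ∧ p3) ⊢ (p3 → p3)
      [→I]  ⊢ (p3 → p3)
        [Ax] p3 ⊢ p3

Result: YES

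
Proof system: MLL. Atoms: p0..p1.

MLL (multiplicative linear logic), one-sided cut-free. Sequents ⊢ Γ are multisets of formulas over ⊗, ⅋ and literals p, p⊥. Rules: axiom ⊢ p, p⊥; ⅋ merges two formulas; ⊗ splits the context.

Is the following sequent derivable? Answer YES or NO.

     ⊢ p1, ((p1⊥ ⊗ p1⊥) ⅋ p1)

Proof tree:
[⅋]  ⊢ p1, ((p1⊥ ⊗ p1⊥) ⅋ p1)
  [⊗]  ⊢ p1, p1, (p1⊥ ⊗ p1⊥)
    [Ax]  ⊢ p1, p1⊥
    [Ax]  ⊢ p1, p1⊥

Result: YES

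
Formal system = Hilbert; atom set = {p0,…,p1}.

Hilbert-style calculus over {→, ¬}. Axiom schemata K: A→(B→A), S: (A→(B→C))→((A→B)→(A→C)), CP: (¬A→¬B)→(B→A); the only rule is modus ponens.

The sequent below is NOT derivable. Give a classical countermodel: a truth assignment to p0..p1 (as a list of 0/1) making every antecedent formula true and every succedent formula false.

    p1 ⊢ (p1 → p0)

Search for a countermodel by truth-table:
  v=00: Γ:[p1=F] Δ:[(p1 → p0)=T] refutes=False
  v=01: Γ:[p1=T] Δ:[(p1 → p0)=F] refutes=True  ← countermodel

Result: [0, 1]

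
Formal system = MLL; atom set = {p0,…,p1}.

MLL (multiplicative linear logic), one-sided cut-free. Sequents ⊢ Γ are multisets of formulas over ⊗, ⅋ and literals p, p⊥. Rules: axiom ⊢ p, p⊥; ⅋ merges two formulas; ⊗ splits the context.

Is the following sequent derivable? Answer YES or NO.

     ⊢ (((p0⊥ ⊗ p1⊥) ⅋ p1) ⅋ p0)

Proof tree:
[⅋]  ⊢ (((p0⊥ ⊗ p1⊥) ⅋ p1) ⅋ p0)
  [⅋]  ⊢ p0, ((p0⊥ ⊗ p1⊥) ⅋ p1)
    [⊗]  ⊢ p0, p1, (p0⊥ ⊗ p1⊥)
      [Ax]  ⊢ p0, p0⊥
      [Ax]  ⊢ p1, p1⊥

Result: YES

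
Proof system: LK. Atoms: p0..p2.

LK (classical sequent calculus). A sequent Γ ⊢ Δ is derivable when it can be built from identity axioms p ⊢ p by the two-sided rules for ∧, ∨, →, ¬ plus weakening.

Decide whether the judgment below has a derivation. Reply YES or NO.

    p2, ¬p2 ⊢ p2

Proof tree:
[¬L] p2, ¬p2 ⊢ p2
  [WR] p2 ⊢ p2, p2
    [Ax] p2 ⊢ p2

Result: YES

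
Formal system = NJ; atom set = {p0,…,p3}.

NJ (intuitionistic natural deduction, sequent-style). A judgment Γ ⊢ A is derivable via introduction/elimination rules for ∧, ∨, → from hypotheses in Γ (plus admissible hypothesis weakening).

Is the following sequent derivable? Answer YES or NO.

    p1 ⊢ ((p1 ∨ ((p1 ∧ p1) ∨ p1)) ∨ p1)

Proof tree:
[∨I₁] p1 ⊢ ((p1 ∨ ((p1 ∧ p1) ∨ p1)) ∨ p1)
  [∨I₂] p1 ⊢ (p1 ∨ ((p1 ∧ p1) ∨ p1))
    [∨I₁] p1 ⊢ ((p1 ∧ p1) ∨ p1)
      [∧I] p1 ⊢ (p1 ∧ p1)
        [Ax] p1 ⊢ p1
        [Ax] p1 ⊢ p1

Result: YES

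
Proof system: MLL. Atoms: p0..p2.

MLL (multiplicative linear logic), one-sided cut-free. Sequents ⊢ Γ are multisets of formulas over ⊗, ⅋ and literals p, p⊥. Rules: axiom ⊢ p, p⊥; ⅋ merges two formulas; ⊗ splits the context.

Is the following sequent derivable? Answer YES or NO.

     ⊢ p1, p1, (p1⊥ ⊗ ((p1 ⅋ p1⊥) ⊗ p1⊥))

Derivation (root first):
[⊗]  ⊢ p1, p1, (p1⊥ ⊗ ((p1 ⅋ p1⊥) ⊗ p1⊥))
  [Ax]  ⊢ p1, p1⊥
  [⊗]  ⊢ p1, ((p1 ⅋ p1⊥) ⊗ p1⊥)
    [⅋]  ⊢ (p1 ⅋ p1⊥)
      [Ax]  ⊢ p1, p1⊥
    [Ax]  ⊢ p1, p1⊥

Result: YES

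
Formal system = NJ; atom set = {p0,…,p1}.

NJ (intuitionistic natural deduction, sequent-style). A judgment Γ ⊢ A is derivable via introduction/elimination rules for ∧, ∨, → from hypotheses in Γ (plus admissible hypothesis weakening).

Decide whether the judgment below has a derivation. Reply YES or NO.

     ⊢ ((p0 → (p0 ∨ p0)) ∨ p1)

Proof tree:
[∨I₁]  ⊢ ((p0 → (p0 ∨ p0)) ∨ p1)
  [→I]  ⊢ (p0 → (p0 ∨ p0))
    [∨I₂] p0 ⊢ (p0 ∨ p0)
      [Ax] p0 ⊢ p0

Result: YES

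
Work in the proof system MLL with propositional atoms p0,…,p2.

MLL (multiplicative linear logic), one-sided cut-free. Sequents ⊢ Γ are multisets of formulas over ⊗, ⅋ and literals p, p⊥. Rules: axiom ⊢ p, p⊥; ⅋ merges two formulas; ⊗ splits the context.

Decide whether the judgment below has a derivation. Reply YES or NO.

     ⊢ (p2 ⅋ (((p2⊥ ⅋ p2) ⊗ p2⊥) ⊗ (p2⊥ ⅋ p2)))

Derivation (root first):
[⅋]  ⊢ (p2 ⅋ (((p2⊥ ⅋ p2) ⊗ p2⊥) ⊗ (p2⊥ ⅋ p2)))
  [⊗]  ⊢ p2, (((p2⊥ ⅋ p2) ⊗ p2⊥) ⊗ (p2⊥ ⅋ p2))
    [⊗]  ⊢ p2, ((p2⊥ ⅋ p2) ⊗ p2⊥)
      [⅋]  ⊢ (p2⊥ ⅋ p2)
        [Ax]  ⊢ p2, p2⊥
      [Ax]  ⊢ p2, p2⊥
    [⅋]  ⊢ (p2⊥ ⅋ p2)
      [Ax]  ⊢ p2, p2⊥

Result: YES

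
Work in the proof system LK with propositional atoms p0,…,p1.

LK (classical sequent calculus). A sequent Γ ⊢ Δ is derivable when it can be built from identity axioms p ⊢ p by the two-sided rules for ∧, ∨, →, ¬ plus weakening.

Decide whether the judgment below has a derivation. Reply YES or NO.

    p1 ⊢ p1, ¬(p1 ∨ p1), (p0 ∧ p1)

Derivation (root first):
[∧R] p1 ⊢ p1, ¬(p1 ∨ p1), (p0 ∧ p1)
  [WR]  ⊢ p1, ¬(p1 ∨ p1), p0
    [¬R]  ⊢ p1, ¬(p1 ∨ p1)
      [∨L] (p1 ∨ p1) ⊢ p1
        [Ax] p1 ⊢ p1
        [Ax] p1 ⊢ p1
  [Ax] p1 ⊢ p1

Result: YES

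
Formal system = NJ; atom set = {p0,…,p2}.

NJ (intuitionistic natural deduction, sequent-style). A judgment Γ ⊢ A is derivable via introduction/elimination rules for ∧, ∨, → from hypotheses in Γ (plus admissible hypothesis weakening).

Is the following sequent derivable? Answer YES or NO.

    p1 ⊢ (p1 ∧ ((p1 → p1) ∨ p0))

Proof tree:
[∧I] p1 ⊢ (p1 ∧ ((p1 → p1) ∨ p0))
  [Ax] p1 ⊢ p1
  [∨I₁]  ⊢ ((p1 → p1) ∨ p0)
    [→I]  ⊢ (p1 → p1)
      [Ax] p1 ⊢ p1

Result: YES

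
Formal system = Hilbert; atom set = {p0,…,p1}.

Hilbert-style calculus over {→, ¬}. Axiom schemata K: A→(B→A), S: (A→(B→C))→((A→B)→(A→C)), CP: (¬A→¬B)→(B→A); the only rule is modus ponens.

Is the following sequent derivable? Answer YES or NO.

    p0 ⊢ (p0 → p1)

Enumerate valuations to refute Γ ⊢ Δ:
  v=00: Γ:[p0=F] Δ:[(p0 → p1)=T] refutes=False
  v=01: Γ:[p0=F] Δ:[(p0 → p1)=T] refutes=False
  v=10: Γ:[p0=T] Δ:[(p0 → p1)=F] refutes=True  ← countermodel

Result: NO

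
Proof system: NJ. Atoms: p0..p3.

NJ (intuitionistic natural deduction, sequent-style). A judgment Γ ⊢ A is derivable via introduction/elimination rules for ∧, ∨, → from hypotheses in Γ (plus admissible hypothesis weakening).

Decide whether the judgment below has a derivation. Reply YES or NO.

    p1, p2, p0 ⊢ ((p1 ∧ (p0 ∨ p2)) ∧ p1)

Derivation trace:
[Wk] p1, p2, p0 ⊢ ((p1 ∧ (p0 ∨ p2)) ∧ p1)
  [∧I] p1, p2 ⊢ ((p1 ∧ (p0 ∨ p2)) ∧ p1)
    [∧I] p1, p2 ⊢ (p1 ∧ (p0 ∨ p2))
      [Ax] p1 ⊢ p1
      [∨I₂] p2 ⊢ (p0 ∨ p2)
        [Ax] p2 ⊢ p2
    [Ax] p1 ⊢ p1

Result: YES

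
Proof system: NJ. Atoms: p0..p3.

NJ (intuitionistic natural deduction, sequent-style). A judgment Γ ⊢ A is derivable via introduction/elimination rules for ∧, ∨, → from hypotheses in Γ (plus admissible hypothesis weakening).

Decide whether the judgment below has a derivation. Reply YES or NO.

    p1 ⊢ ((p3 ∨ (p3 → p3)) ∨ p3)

Proof tree:
[∨I₁] p1 ⊢ ((p3 ∨ (p3 → p3)) ∨ p3)
  [Wk] p1 ⊢ (p3 ∨ (p3 → p3))
    [∨I₂]  ⊢ (p3 ∨ (p3 → p3))
      [→I]  ⊢ (p3 → p3)
        [Ax] p3 ⊢ p3

Result: YES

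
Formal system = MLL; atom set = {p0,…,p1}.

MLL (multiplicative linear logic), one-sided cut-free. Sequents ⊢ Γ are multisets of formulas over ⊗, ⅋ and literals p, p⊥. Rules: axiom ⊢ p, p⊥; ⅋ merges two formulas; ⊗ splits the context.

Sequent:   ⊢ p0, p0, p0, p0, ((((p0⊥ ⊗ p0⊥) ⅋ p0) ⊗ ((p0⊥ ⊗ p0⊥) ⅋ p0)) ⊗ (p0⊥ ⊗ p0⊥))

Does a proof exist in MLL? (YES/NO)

Derivation trace:
[⊗]  ⊢ p0, p0, p0, p0, ((((p0⊥ ⊗ p0⊥) ⅋ p0) ⊗ ((p0⊥ ⊗ p0⊥) ⅋ p0)) ⊗ (p0⊥ ⊗ p0⊥))
  [⊗]  ⊢ p0, p0, (((p0⊥ ⊗ p0⊥) ⅋ p0) ⊗ ((p0⊥ ⊗ p0⊥) ⅋ p0))
    [⅋]  ⊢ p0, ((p0⊥ ⊗ p0⊥) ⅋ p0)
      [⊗]  ⊢ p0, p0, (p0⊥ ⊗ p0⊥)
        [Ax]  ⊢ p0, p0⊥
        [Ax]  ⊢ p0, p0⊥
    [⅋]  ⊢ p0, ((p0⊥ ⊗ p0⊥) ⅋ p0)
      [⊗]  ⊢ p0, p0, (p0⊥ ⊗ p0⊥)
        [Ax]  ⊢ p0, p0⊥
        [Ax]  ⊢ p0, p0⊥
  [⊗]  ⊢ p0, p0, (p0⊥ ⊗ p0⊥)
    [Ax]  ⊢ p0, p0⊥
    [Ax]  ⊢ p0, p0⊥

Result: YES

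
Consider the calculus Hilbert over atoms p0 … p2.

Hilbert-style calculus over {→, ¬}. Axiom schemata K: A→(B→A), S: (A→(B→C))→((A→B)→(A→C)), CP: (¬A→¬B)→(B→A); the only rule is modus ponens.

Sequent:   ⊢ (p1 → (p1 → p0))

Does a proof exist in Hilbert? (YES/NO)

Enumerate valuations to refute Γ ⊢ Δ:
  v=000: Γ:[] Δ:[(p1 → (p1 → p0))=T] refutes=False
  v=001: Γ:[] Δ:[(p1 → (p1 → p0))=T] refutes=False
  v=010: Γ:[] Δ:[(p1 → (p1 → p0))=F] refutes=True  ← countermodel

Result: NO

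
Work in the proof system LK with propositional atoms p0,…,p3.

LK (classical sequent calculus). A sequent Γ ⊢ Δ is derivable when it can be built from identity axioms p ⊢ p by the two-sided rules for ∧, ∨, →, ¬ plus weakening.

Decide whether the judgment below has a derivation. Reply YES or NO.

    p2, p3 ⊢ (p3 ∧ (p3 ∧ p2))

Proof tree:
[∧R] p2, p3 ⊢ (p3 ∧ (p3 ∧ p2))
  [Ax] p3 ⊢ p3
  [∧R] p2, p3 ⊢ (p3 ∧ p2)
    [Ax] p3 ⊢ p3
    [Ax] p2 ⊢ p2

Result: YES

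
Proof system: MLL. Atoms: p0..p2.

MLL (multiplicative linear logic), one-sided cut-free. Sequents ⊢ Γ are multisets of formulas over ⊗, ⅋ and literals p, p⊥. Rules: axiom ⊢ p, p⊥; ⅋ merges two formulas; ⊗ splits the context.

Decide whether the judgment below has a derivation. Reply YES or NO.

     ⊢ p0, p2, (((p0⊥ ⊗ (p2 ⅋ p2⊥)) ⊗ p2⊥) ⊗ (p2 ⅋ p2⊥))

Proof tree:
[⊗]  ⊢ p0, p2, (((p0⊥ ⊗ (p2 ⅋ p2⊥)) ⊗ p2⊥) ⊗ (p2 ⅋ p2⊥))
  [⊗]  ⊢ p0, p2, ((p0⊥ ⊗ (p2 ⅋ p2⊥)) ⊗ p2⊥)
    [⊗]  ⊢ p0, (p0⊥ ⊗ (p2 ⅋ p2⊥))
      [Ax]  ⊢ p0, p0⊥
      [⅋]  ⊢ (p2 ⅋ p2⊥)
        [Ax]  ⊢ p2, p2⊥
    [Ax]  ⊢ p2, p2⊥
  [⅋]  ⊢ (p2 ⅋ p2⊥)
    [Ax]  ⊢ p2, p2⊥

Result: YES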